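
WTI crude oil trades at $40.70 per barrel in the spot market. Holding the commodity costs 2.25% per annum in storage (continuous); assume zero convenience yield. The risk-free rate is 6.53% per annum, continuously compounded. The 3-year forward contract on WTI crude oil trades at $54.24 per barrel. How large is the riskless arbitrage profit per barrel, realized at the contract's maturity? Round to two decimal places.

Fair forward: F* = S·e^(carry·T), with carry = (r + u) = 0.0653 + 0.0225 = 0.0878
F* = 40.70 · e^(0.0878 × 3) = 40.70 · e^0.263400 = 40.70 × 1.301347 = $52.9648
Market $54.24 > fair $52.9648: forward overpriced → cash-and-carry (buy spot, short the forward).
At maturity, profit = |F_mkt − F*| = |54.24 − 52.9648| = $1.28 per barrel

$1.28 per barrel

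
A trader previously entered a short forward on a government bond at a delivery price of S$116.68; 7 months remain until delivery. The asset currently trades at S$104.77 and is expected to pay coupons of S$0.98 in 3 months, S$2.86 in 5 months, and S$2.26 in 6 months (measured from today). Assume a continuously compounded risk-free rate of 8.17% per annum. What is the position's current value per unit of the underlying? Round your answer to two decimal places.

S$12.37

PV(remaining coupons) I = 0.98·e^(−0.0817·3/12) + 2.86·e^(−0.0817·5/12) + 2.26·e^(−0.0817·6/12) = 5.8940
Current forward F = (S − I)·e^(rT) = (104.77 − 5.8940)·e^(0.0817·7/12) = 98.8760 × 1.048812 = 103.7023
Value (long) = (F − K)·e^(−rT) = (103.7023 − 116.68) × 0.953459 = -12.3737
Short position value = −(long value) = S$12.37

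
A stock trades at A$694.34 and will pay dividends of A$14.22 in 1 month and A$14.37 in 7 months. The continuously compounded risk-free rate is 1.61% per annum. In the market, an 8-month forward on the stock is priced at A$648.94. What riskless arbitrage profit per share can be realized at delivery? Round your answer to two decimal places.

PV(dividends) I = 14.22·e^(−0.0161·1/12) + 14.37·e^(−0.0161·7/12) = 28.4366
Fair forward F* = (S − I)·e^(rT) = (694.34 − 28.4366)·e^0.010733 = 665.9034 × 1.010791 = 673.0892
Market A$648.94 < fair 673.0892: forward underpriced → reverse cash-and-carry (short the stock, invest proceeds at r, pay the dividends, go long the forward).
Profit at T = |F_mkt − F*| = |648.94 − 673.0892| = A$24.15 per share

A$24.15 per share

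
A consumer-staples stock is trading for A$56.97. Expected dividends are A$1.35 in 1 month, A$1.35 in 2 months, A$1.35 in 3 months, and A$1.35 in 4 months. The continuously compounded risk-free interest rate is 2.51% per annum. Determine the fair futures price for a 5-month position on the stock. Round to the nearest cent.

A$52.14

PV(dividends) I = 1.35·e^(−0.0251·1/12) + 1.35·e^(−0.0251·2/12) + 1.35·e^(−0.0251·3/12) + 1.35·e^(−0.0251·4/12)
I = 1.3472 + 1.3444 + 1.3416 + 1.3388 = 5.3720
F = (S − I)·e^(rT) = (56.97 − 5.3720) · e^(0.0251·5/12)
= 51.5980 · e^0.010458 = 51.5980 × 1.010513 = A$52.14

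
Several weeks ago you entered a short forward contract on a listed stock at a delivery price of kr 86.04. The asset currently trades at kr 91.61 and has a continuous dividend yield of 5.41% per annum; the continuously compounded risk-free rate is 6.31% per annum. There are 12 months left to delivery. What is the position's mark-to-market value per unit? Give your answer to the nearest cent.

-kr 6.01

Current fair forward for the remaining 12 months: F = S·e^((r − q)·T), (r − q) = 0.0631 − 0.0541 = 0.0090
F = 91.61 · e^(0.0090 × 12/12) = 91.61 × 1.009041 = 92.4382
Value of long forward = (F − K)·e^(−rT) = (92.4382 − 86.04) · e^(−0.0631·12/12)
= 6.3982 × 0.938850 = 6.01
Short position value = −(long value) = -kr 6.01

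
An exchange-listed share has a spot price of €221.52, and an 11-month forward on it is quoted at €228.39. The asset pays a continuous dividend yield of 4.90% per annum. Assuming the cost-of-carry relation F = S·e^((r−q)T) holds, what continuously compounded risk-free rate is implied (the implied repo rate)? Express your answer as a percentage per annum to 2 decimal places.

From F = S·e^((r−q)T): (r − q) = ln(F/S)/T
ln(228.39/221.52) = ln(1.031013) = 0.030542
(r − q) = 0.030542 / (11/12) = 0.033319
r = ln(F/S)/T + q = 0.033319 + 0.0490 = 0.082319
r = 8.23%

8.23%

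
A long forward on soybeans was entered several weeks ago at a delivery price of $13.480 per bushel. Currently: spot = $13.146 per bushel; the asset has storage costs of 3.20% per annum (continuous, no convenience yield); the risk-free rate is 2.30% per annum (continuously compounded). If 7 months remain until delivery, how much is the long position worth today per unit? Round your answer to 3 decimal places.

$0.093 per bushel

Current fair forward for the remaining 7 months: F = S·e^((r + u)·T), (r + u) = 0.0230 + 0.0320 = 0.0550
F = 13.146 · e^(0.0550 × 7/12) = 13.146 × 1.032604 = 13.5746
Value of long forward = (F − K)·e^(−rT) = (13.5746 − 13.480) · e^(−0.0230·7/12)
= 0.0946 × 0.986673 = 0.093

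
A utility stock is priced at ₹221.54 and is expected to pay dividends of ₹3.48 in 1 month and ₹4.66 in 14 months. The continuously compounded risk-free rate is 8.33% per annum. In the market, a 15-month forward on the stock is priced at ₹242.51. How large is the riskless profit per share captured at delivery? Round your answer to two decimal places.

PV(dividends) I = 3.48·e^(−0.0833·1/12) + 4.66·e^(−0.0833·14/12) = 7.6844
Fair forward F* = (S − I)·e^(rT) = (221.54 − 7.6844)·e^0.104125 = 213.8556 × 1.109739 = 237.3239
Market ₹242.51 > fair 237.3239: forward overpriced → cash-and-carry (borrow at r, buy the stock and collect the dividends, short the forward).
Profit at T = |F_mkt − F*| = |242.51 − 237.3239| = ₹5.19 per share

₹5.19 per share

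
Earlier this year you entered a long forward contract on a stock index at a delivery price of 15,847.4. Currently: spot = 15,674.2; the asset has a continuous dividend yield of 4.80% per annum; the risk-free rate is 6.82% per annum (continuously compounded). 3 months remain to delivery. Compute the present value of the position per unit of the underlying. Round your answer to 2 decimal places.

Current fair forward for the remaining 3 months: F = S·e^((r − q)·T), (r − q) = 0.0682 − 0.0480 = 0.0202
F = 15674.2 · e^(0.0202 × 3/12) = 15674.2 × 1.00506277 = 15753.5549
Value of long forward = (F − K)·e^(−rT) = (15753.5549 − 15847.4) · e^(−0.0682·3/12)
= -93.8451 × 0.98309453 = -92.26

-92.26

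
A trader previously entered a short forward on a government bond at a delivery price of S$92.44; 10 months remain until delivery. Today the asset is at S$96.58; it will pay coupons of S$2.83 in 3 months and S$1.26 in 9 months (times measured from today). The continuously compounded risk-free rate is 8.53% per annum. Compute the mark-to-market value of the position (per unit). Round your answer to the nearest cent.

PV(remaining coupons) I = 2.83·e^(−0.0853·3/12) + 1.26·e^(−0.0853·9/12) = 3.9522
Current forward F = (S − I)·e^(rT) = (96.58 − 3.9522)·e^(0.0853·10/12) = 92.6278 × 1.073671 = 99.4518
Value (long) = (F − K)·e^(−rT) = (99.4518 − 92.44) × 0.931384 = 6.5307
Short position value = −(long value) = -S$6.53

-S$6.53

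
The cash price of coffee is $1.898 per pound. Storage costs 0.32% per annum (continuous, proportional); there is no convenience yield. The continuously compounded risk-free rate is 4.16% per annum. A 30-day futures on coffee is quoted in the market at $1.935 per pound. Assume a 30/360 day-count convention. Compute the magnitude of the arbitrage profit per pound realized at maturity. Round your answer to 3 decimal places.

$0.030 per pound

Fair futures: F* = S·e^(carry·T), with carry = (r + u) = 0.0416 + 0.0032 = 0.0448
F* = 1.898 · e^(0.0448 × 30/360) = 1.898 · e^0.003733 = 1.898 × 1.003740 = $1.9051
Market $1.935 > fair $1.9051: forward overpriced → cash-and-carry (buy spot, short the forward).
At maturity, profit = |F_mkt − F*| = |1.935 − 1.9051| = $0.030 per pound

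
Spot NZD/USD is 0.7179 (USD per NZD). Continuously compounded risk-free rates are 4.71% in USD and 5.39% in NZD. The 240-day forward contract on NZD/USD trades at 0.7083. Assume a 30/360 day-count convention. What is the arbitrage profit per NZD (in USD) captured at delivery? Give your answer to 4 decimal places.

0.0064 per NZD (in USD)

Fair forward: F* = S·e^(carry·T), with carry = (r_USD − r_NZD) = 0.0471 − 0.0539 = -0.0068
F* = 0.7179 · e^(-0.0068 × 240/360) = 0.7179 · e^-0.004533 = 0.7179 × 0.995477 = 0.7147
Market 0.7083 < fair 0.7147: forward underpriced → reverse cash-and-carry (short spot, go long the forward).
At maturity, profit = |F_mkt − F*| = |0.7083 − 0.7147| = 0.0064 per NZD (in USD)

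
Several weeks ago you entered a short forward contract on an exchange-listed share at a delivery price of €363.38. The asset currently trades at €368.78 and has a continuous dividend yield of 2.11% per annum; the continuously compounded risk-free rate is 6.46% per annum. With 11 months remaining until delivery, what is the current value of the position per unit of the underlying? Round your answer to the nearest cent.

-€19.23

Current fair forward for the remaining 11 months: F = S·e^((r − q)·T), (r − q) = 0.0646 − 0.0211 = 0.0435
F = 368.78 · e^(0.0435 × 11/12) = 368.78 × 1.040681 = 383.7823
Value of long forward = (F − K)·e^(−rT) = (383.7823 − 363.38) · e^(−0.0646·11/12)
= 20.4023 × 0.942503 = 19.23
Short position value = −(long value) = -€19.23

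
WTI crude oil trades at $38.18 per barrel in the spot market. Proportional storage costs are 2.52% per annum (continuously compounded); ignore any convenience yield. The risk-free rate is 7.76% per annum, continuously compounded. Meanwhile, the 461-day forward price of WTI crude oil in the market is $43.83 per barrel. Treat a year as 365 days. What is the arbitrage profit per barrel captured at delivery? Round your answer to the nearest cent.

Fair forward: F* = S·e^(carry·T), with carry = (r + u) = 0.0776 + 0.0252 = 0.1028
F* = 38.18 · e^(0.1028 × 461/365) = 38.18 · e^0.129838 = 38.18 × 1.138644 = $43.4734
Market $43.83 > fair $43.4734: forward overpriced → cash-and-carry (buy spot, short the forward).
At maturity, profit = |F_mkt − F*| = |43.83 − 43.4734| = $0.36 per barrel

$0.36 per barrel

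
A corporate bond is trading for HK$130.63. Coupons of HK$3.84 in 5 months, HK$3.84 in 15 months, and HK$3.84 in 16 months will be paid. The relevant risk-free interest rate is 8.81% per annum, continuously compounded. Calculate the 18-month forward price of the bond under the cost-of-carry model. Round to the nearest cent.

HK$137.04

PV(coupons) I = 3.84·e^(−0.0881·5/12) + 3.84·e^(−0.0881·15/12) + 3.84·e^(−0.0881·16/12)
I = 3.7016 + 3.4396 + 3.4144 = 10.5556
F = (S − I)·e^(rT) = (130.63 − 10.5556) · e^(0.0881·18/12)
= 120.0744 · e^0.132150 = 120.0744 × 1.141279 = HK$137.04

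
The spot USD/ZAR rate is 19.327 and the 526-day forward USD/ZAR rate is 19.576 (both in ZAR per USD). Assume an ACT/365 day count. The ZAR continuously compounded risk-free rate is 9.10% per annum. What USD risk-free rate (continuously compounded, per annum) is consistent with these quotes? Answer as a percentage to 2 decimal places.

F = S·e^((r_ZAR − r_USD)T) ⇒ r_USD = r_ZAR − ln(F/S)/T
ln(19.576/19.327) = 0.012801; /(526/365) = 0.008883
r_USD = 0.0910 − 0.008883 = 0.082117
r_USD = 8.21%

8.21%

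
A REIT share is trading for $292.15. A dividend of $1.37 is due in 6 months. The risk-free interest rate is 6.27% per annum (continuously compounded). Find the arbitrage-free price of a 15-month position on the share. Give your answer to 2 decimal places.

$314.53

PV(dividends) I = 1.37·e^(−0.0627·6/12)
I = 1.3277
F = (S − I)·e^(rT) = (292.15 − 1.3277) · e^(0.0627·15/12)
= 290.8223 · e^0.078375 = 290.8223 × 1.081528 = $314.53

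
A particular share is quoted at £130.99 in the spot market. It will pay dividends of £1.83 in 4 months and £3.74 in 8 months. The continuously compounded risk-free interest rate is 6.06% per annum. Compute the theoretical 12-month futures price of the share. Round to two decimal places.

£133.45

PV(dividends) I = 1.83·e^(−0.0606·4/12) + 3.74·e^(−0.0606·8/12)
I = 1.7934 + 3.5919 = 5.3853
F = (S − I)·e^(rT) = (130.99 − 5.3853) · e^(0.0606·12/12)
= 125.6047 · e^0.060600 = 125.6047 × 1.062474 = £133.45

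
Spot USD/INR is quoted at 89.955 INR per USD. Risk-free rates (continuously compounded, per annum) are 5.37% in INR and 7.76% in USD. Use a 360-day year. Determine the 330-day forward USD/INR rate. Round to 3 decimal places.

88.006

F = S·e^((r_INR − r_USD)T) = 89.955 · e^((0.0537 − 0.0776) × 330/360)
= 89.955 · e^-0.021908 = 89.955 × 0.978330
F = 88.006 INR per USD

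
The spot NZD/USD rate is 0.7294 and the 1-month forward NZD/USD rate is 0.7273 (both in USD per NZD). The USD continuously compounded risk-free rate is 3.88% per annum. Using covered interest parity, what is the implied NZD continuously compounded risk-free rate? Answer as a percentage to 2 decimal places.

7.34%

F = S·e^((r_USD − r_NZD)T) ⇒ r_NZD = r_USD − ln(F/S)/T
ln(0.7273/0.7294) = -0.002883; /(1/12) = -0.034596
r_NZD = 0.0388 + 0.034596 = 0.073396
r_NZD = 7.34%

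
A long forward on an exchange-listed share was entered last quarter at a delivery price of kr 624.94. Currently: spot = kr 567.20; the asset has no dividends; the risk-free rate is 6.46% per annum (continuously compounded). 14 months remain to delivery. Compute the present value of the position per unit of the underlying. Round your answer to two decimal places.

Current fair forward for the remaining 14 months: F = S·e^(r·T), r = 0.0646
F = 567.20 · e^(0.0646 × 14/12) = 567.20 × 1.078279 = 611.5998
Value of long forward = (F − K)·e^(−rT) = (611.5998 − 624.94) · e^(−0.0646·14/12)
= -13.3402 × 0.927403 = -12.37

-kr 12.37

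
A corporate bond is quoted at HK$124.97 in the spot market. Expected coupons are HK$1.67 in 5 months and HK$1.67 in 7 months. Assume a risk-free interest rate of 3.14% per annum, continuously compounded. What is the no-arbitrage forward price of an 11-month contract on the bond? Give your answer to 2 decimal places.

HK$125.24

PV(coupons) I = 1.67·e^(−0.0314·5/12) + 1.67·e^(−0.0314·7/12)
I = 1.6483 + 1.6397 = 3.2880
F = (S − I)·e^(rT) = (124.97 − 3.2880) · e^(0.0314·11/12)
= 121.6820 · e^0.028783 = 121.6820 × 1.029201 = HK$125.24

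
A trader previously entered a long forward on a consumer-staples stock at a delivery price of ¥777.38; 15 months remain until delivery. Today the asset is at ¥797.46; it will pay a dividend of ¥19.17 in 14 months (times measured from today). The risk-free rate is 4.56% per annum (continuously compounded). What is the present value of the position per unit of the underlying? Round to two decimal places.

PV(remaining dividends) I = 19.17·e^(−0.0456·14/12) = 18.1768
Current forward F = (S − I)·e^(rT) = (797.46 − 18.1768)·e^(0.0456·15/12) = 779.2832 × 1.058656 = 824.9928
Value (long) = (F − K)·e^(−rT) = (824.9928 − 777.38) × 0.944594 = 44.9748
Value = ¥44.97

¥44.97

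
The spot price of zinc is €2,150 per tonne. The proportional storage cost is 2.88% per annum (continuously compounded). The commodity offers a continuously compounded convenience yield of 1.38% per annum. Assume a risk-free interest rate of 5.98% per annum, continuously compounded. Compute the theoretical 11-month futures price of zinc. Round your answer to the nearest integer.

€2,303 per tonne

Net carry = r + u − y = 0.0598 + 0.0288 − 0.0138 = 0.0748
F = S·e^((r+u−y)T) = 2150 · e^(0.0748 × 11/12) = 2150 · e^0.068567
= 2150 × 1.070972 = €2,303 per tonne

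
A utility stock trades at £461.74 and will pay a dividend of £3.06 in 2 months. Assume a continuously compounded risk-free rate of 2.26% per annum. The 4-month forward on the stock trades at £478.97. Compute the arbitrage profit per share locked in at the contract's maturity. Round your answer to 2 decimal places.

PV(dividends) I = 3.06·e^(−0.0226·2/12) = 3.0485
Fair forward F* = (S − I)·e^(rT) = (461.74 − 3.0485)·e^0.007533 = 458.6915 × 1.007561 = 462.1597
Market £478.97 > fair 462.1597: forward overpriced → cash-and-carry (borrow at r, buy the stock and collect the dividends, short the forward).
Profit at T = |F_mkt − F*| = |478.97 − 462.1597| = £16.81 per share

£16.81 per share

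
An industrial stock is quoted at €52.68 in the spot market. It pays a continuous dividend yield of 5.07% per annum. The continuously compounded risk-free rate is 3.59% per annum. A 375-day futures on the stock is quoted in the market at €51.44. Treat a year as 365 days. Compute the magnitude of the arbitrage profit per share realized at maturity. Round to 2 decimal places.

€0.45 per share

Fair futures: F* = S·e^(carry·T), with carry = (r − q) = 0.0359 − 0.0507 = -0.0148
F* = 52.68 · e^(-0.0148 × 375/365) = 52.68 · e^-0.015205 = 52.68 × 0.984910 = €51.8851
Market €51.44 < fair €51.8851: forward underpriced → reverse cash-and-carry (short spot, go long the forward).
At maturity, profit = |F_mkt − F*| = |51.44 − 51.8851| = €0.45 per share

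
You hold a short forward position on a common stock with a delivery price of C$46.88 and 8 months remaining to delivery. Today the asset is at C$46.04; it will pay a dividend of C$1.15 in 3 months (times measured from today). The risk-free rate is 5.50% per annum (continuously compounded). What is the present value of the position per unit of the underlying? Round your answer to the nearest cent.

C$0.29

PV(remaining dividends) I = 1.15·e^(−0.0550·3/12) = 1.1343
Current forward F = (S − I)·e^(rT) = (46.04 − 1.1343)·e^(0.0550·8/12) = 44.9057 × 1.037347 = 46.5828
Value (long) = (F − K)·e^(−rT) = (46.5828 − 46.88) × 0.963997 = -0.2865
Short position value = −(long value) = C$0.29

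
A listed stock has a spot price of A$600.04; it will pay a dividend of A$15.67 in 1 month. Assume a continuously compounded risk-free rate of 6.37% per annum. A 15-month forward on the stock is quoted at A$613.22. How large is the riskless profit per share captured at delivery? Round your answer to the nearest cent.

PV(dividends) I = 15.67·e^(−0.0637·1/12) = 15.5870
Fair forward F* = (S − I)·e^(rT) = (600.04 − 15.5870)·e^0.079625 = 584.4530 × 1.082881 = 632.8930
Market A$613.22 < fair 632.8930: forward underpriced → reverse cash-and-carry (short the stock, invest proceeds at r, pay the dividends, go long the forward).
Profit at T = |F_mkt − F*| = |613.22 − 632.8930| = A$19.67 per share

A$19.67 per share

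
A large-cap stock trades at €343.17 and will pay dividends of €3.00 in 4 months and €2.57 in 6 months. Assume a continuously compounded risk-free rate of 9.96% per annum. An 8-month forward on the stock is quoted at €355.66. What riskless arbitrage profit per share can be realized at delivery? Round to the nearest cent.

PV(dividends) I = 3.00·e^(−0.0996·4/12) + 2.57·e^(−0.0996·6/12) = 5.3472
Fair forward F* = (S − I)·e^(rT) = (343.17 − 5.3472)·e^0.066400 = 337.8228 × 1.068654 = 361.0157
Market €355.66 < fair 361.0157: forward underpriced → reverse cash-and-carry (short the stock, invest proceeds at r, pay the dividends, go long the forward).
Profit at T = |F_mkt − F*| = |355.66 − 361.0157| = €5.36 per share

€5.36 per share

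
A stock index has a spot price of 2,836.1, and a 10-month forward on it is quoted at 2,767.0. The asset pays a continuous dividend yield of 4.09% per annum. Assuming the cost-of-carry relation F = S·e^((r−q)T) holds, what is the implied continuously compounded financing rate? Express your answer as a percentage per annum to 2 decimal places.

From F = S·e^((r−q)T): (r − q) = ln(F/S)/T
ln(2767.0/2836.1) = ln(0.975636) = -0.024666
(r − q) = -0.024666 / (10/12) = -0.029599
r = ln(F/S)/T + q = -0.029599 + 0.0409 = 0.011301
r = 1.13%

1.13%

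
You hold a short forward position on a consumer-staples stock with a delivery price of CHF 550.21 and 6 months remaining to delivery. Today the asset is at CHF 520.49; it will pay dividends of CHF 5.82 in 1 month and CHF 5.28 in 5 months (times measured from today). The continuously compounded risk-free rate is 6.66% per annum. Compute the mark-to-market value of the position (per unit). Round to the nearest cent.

CHF 22.62

PV(remaining dividends) I = 5.82·e^(−0.0666·1/12) + 5.28·e^(−0.0666·5/12) = 10.9233
Current forward F = (S − I)·e^(rT) = (520.49 − 10.9233)·e^(0.0666·6/12) = 509.5667 × 1.033861 = 526.8211
Value (long) = (F − K)·e^(−rT) = (526.8211 − 550.21) × 0.967248 = -22.6229
Short position value = −(long value) = CHF 22.62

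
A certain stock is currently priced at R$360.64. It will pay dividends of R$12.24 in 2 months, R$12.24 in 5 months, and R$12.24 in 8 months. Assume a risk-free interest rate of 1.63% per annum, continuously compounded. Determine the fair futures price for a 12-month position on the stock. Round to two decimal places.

R$329.50

PV(dividends) I = 12.24·e^(−0.0163·2/12) + 12.24·e^(−0.0163·5/12) + 12.24·e^(−0.0163·8/12)
I = 12.2068 + 12.1572 + 12.1077 = 36.4717
F = (S − I)·e^(rT) = (360.64 − 36.4717) · e^(0.0163·12/12)
= 324.1683 · e^0.016300 = 324.1683 × 1.016434 = R$329.50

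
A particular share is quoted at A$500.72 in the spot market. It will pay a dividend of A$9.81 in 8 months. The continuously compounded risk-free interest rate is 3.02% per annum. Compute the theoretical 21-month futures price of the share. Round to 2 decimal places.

A$517.76

PV(dividends) I = 9.81·e^(−0.0302·8/12)
I = 9.6145
F = (S − I)·e^(rT) = (500.72 − 9.6145) · e^(0.0302·21/12)
= 491.1055 · e^0.052850 = 491.1055 × 1.054271 = A$517.76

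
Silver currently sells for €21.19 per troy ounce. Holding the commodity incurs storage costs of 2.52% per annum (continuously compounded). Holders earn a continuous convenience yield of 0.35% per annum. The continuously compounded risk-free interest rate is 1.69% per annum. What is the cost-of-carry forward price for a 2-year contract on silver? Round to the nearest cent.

€22.89 per troy ounce

Net carry = r + u − y = 0.0169 + 0.0252 − 0.0035 = 0.0386
F = S·e^((r+u−y)T) = 21.19 · e^(0.0386 × 2) = 21.19 · e^0.077200
= 21.19 × 1.080258 = €22.89 per troy ounce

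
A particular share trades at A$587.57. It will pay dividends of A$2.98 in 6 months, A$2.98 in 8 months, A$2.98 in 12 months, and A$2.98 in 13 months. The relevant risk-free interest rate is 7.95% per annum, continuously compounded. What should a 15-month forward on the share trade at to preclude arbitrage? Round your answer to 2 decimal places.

PV(dividends) I = 2.98·e^(−0.0795·6/12) + 2.98·e^(−0.0795·8/12) + 2.98·e^(−0.0795·12/12) + 2.98·e^(−0.0795·13/12)
I = 2.8639 + 2.8262 + 2.7523 + 2.7341 = 11.1765
F = (S − I)·e^(rT) = (587.57 − 11.1765) · e^(0.0795·15/12)
= 576.3935 · e^0.099375 = 576.3935 × 1.104480 = A$636.62

A$636.62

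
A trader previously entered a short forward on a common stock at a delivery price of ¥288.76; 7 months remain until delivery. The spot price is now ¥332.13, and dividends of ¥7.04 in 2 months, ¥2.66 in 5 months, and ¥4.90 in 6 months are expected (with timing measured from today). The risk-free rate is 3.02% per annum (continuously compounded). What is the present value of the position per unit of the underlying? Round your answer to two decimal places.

-¥33.95

PV(remaining dividends) I = 7.04·e^(−0.0302·2/12) + 2.66·e^(−0.0302·5/12) + 4.90·e^(−0.0302·6/12) = 14.4580
Current forward F = (S − I)·e^(rT) = (332.13 − 14.4580)·e^(0.0302·7/12) = 317.6720 × 1.017773 = 323.3180
Value (long) = (F − K)·e^(−rT) = (323.3180 − 288.76) × 0.982538 = 33.9545
Short position value = −(long value) = -¥33.95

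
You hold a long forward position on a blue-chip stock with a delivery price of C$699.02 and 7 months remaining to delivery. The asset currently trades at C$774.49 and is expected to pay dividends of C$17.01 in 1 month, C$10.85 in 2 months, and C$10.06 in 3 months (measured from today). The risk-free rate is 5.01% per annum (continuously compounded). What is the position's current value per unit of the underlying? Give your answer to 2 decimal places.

C$57.97

PV(remaining dividends) I = 17.01·e^(−0.0501·1/12) + 10.85·e^(−0.0501·2/12) + 10.06·e^(−0.0501·3/12) = 37.6337
Current forward F = (S − I)·e^(rT) = (774.49 − 37.6337)·e^(0.0501·7/12) = 736.8563 × 1.029656 = 758.7085
Value (long) = (F − K)·e^(−rT) = (758.7085 − 699.02) × 0.971198 = 57.9694
Value = C$57.97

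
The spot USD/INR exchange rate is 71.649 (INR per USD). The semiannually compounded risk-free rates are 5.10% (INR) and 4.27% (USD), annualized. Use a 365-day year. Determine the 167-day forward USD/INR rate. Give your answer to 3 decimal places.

71.915

By covered interest parity, F = S · (1+r_INR/2)^(2T) / (1+r_USD/2)^(2T)
= 71.649 × 1.023309 / 1.019519 = 71.649 × 1.003717
F = 71.915 INR per USD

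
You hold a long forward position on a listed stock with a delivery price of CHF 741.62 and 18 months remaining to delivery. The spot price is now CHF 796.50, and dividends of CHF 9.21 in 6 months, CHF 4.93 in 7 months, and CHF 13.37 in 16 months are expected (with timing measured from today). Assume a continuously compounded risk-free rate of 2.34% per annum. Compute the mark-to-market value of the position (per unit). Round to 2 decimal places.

PV(remaining dividends) I = 9.21·e^(−0.0234·6/12) + 4.93·e^(−0.0234·7/12) + 13.37·e^(−0.0234·16/12) = 26.9253
Current forward F = (S − I)·e^(rT) = (796.50 − 26.9253)·e^(0.0234·18/12) = 769.5747 × 1.035723 = 797.0662
Value (long) = (F − K)·e^(−rT) = (797.0662 − 741.62) × 0.965509 = 53.5338
Value = CHF 53.53

CHF 53.53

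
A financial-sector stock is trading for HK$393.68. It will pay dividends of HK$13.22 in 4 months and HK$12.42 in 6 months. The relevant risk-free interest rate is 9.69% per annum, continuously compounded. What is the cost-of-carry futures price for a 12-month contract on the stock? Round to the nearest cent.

HK$406.60

PV(dividends) I = 13.22·e^(−0.0969·4/12) + 12.42·e^(−0.0969·6/12)
I = 12.7998 + 11.8326 = 24.6324
F = (S − I)·e^(rT) = (393.68 − 24.6324) · e^(0.0969·12/12)
= 369.0476 · e^0.096900 = 369.0476 × 1.101750 = HK$406.60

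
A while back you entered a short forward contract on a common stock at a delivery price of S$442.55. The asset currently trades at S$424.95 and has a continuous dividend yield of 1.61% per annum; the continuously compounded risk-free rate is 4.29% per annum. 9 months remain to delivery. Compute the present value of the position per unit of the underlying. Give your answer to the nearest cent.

Current fair forward for the remaining 9 months: F = S·e^((r − q)·T), (r − q) = 0.0429 − 0.0161 = 0.0268
F = 424.95 · e^(0.0268 × 9/12) = 424.95 × 1.020303 = 433.5778
Value of long forward = (F − K)·e^(−rT) = (433.5778 − 442.55) · e^(−0.0429·9/12)
= -8.9722 × 0.968337 = -8.69
Short position value = −(long value) = S$8.69

S$8.69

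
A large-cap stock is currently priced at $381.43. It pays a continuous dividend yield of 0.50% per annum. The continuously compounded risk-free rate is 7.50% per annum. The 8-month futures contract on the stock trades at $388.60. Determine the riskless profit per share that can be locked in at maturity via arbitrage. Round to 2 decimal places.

$11.05 per share

Fair futures: F* = S·e^(carry·T), with carry = (r − q) = 0.0750 − 0.0050 = 0.0700
F* = 381.43 · e^(0.0700 × 8/12) = 381.43 · e^0.046667 = 381.43 × 1.047773 = $399.6521
Market $388.60 < fair $399.6521: forward underpriced → reverse cash-and-carry (short spot, go long the forward).
At maturity, profit = |F_mkt − F*| = |388.60 − 399.6521| = $11.05 per share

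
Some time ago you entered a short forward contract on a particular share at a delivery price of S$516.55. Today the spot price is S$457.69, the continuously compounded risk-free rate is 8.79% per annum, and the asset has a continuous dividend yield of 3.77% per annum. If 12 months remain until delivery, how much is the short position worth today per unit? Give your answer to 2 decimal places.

S$32.33

Current fair forward for the remaining 12 months: F = S·e^((r − q)·T), (r − q) = 0.0879 − 0.0377 = 0.0502
F = 457.69 · e^(0.0502 × 12/12) = 457.69 × 1.051481 = 481.2523
Value of long forward = (F − K)·e^(−rT) = (481.2523 − 516.55) · e^(−0.0879·12/12)
= -35.2977 × 0.915852 = -32.33
Short position value = −(long value) = S$32.33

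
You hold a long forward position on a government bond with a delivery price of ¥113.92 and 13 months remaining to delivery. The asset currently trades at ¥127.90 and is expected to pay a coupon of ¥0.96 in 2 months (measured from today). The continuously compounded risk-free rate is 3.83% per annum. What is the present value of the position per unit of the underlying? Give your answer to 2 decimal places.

¥17.66

PV(remaining coupons) I = 0.96·e^(−0.0383·2/12) = 0.9539
Current forward F = (S − I)·e^(rT) = (127.90 − 0.9539)·e^(0.0383·13/12) = 126.9461 × 1.042364 = 132.3240
Value (long) = (F − K)·e^(−rT) = (132.3240 − 113.92) × 0.959357 = 17.6560
Value = ¥17.66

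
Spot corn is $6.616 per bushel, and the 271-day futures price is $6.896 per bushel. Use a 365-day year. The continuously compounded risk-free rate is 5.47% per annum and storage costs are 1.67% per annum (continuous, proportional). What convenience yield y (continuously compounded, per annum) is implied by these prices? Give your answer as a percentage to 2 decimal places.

F = S·e^((r+u−y)T) ⇒ (r+u−y) = ln(F/S)/T
ln(6.896/6.616) = 0.041451; /T ⇒ 0.055829
y = r + u − ln(F/S)/T = 0.0547 + 0.0167 − 0.055829 = 0.015571
y = 1.56%

1.56%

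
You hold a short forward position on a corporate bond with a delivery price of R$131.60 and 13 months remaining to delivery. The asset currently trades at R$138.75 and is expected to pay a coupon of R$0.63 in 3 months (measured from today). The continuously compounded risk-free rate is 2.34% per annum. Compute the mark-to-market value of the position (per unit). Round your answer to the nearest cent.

PV(remaining coupons) I = 0.63·e^(−0.0234·3/12) = 0.6263
Current forward F = (S − I)·e^(rT) = (138.75 − 0.6263)·e^(0.0234·13/12) = 138.1237 × 1.025674 = 141.6699
Value (long) = (F − K)·e^(−rT) = (141.6699 − 131.60) × 0.974969 = 9.8178
Short position value = −(long value) = -R$9.82

-R$9.82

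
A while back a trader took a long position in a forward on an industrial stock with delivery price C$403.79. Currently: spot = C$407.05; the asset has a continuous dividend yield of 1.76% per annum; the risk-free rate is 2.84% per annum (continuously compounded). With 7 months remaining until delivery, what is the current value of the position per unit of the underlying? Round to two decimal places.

Current fair forward for the remaining 7 months: F = S·e^((r − q)·T), (r − q) = 0.0284 − 0.0176 = 0.0108
F = 407.05 · e^(0.0108 × 7/12) = 407.05 × 1.006320 = 409.6226
Value of long forward = (F − K)·e^(−rT) = (409.6226 − 403.79) · e^(−0.0284·7/12)
= 5.8326 × 0.983570 = 5.74

C$5.74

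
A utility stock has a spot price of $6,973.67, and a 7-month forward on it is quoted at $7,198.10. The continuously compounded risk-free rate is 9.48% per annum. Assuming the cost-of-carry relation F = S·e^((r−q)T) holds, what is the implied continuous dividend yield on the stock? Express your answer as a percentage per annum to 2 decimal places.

4.05%

From F = S·e^((r−q)T): (r − q) = ln(F/S)/T
ln(7198.10/6973.67) = ln(1.032182) = 0.031675
(r − q) = 0.031675 / (7/12) = 0.054300
q = r − ln(F/S)/T = 0.0948 − 0.054300 = 0.040500
q = 4.05%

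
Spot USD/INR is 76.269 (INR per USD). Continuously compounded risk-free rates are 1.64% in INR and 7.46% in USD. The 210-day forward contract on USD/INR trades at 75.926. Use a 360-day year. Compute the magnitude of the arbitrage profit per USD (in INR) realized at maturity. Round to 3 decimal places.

2.203 per USD (in INR)

Fair forward: F* = S·e^(carry·T), with carry = (r_INR − r_USD) = 0.0164 − 0.0746 = -0.0582
F* = 76.269 · e^(-0.0582 × 210/360) = 76.269 · e^-0.033950 = 76.269 × 0.966620 = 73.7231
Market 75.926 > fair 73.7231: forward overpriced → cash-and-carry (buy spot, short the forward).
At maturity, profit = |F_mkt − F*| = |75.926 − 73.7231| = 2.203 per USD (in INR)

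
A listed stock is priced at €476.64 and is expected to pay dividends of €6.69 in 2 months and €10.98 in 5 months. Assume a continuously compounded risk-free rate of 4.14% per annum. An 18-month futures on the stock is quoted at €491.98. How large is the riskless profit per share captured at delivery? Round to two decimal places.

PV(dividends) I = 6.69·e^(−0.0414·2/12) + 10.98·e^(−0.0414·5/12) = 17.4362
Fair futures F* = (S − I)·e^(rT) = (476.64 − 17.4362)·e^0.062100 = 459.2038 × 1.064069 = 488.6245
Market €491.98 > fair 488.6245: forward overpriced → cash-and-carry (borrow at r, buy the stock and collect the dividends, short the forward).
Profit at T = |F_mkt − F*| = |491.98 − 488.6245| = €3.36 per share

€3.36 per share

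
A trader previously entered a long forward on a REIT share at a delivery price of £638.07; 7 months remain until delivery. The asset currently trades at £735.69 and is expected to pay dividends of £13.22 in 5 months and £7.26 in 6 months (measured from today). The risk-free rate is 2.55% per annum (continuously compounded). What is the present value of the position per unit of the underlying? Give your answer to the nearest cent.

£86.79

PV(remaining dividends) I = 13.22·e^(−0.0255·5/12) + 7.26·e^(−0.0255·6/12) = 20.2483
Current forward F = (S − I)·e^(rT) = (735.69 − 20.2483)·e^(0.0255·7/12) = 715.4417 × 1.014986 = 726.1633
Value (long) = (F − K)·e^(−rT) = (726.1633 − 638.07) × 0.985235 = 86.7926
Value = £86.79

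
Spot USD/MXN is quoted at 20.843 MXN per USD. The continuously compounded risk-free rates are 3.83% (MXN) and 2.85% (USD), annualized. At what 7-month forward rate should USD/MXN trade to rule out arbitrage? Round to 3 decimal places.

20.962

F = S·e^((r_MXN − r_USD)T) = 20.843 · e^((0.0383 − 0.0285) × 7/12)
= 20.843 · e^0.005717 = 20.843 × 1.005733
F = 20.962 MXN per USD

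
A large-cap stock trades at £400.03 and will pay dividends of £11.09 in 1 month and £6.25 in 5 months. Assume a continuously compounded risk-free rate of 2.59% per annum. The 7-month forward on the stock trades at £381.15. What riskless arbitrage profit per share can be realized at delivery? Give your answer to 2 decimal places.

PV(dividends) I = 11.09·e^(−0.0259·1/12) + 6.25·e^(−0.0259·5/12) = 17.2490
Fair forward F* = (S − I)·e^(rT) = (400.03 − 17.2490)·e^0.015108 = 382.7810 × 1.015223 = 388.6081
Market £381.15 < fair 388.6081: forward underpriced → reverse cash-and-carry (short the stock, invest proceeds at r, pay the dividends, go long the forward).
Profit at T = |F_mkt − F*| = |381.15 − 388.6081| = £7.46 per share

£7.46 per share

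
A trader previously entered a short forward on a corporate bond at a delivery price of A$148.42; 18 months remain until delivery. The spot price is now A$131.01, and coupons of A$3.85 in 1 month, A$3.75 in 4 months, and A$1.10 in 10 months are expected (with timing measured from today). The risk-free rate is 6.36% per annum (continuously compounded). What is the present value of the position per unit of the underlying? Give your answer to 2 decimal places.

PV(remaining coupons) I = 3.85·e^(−0.0636·1/12) + 3.75·e^(−0.0636·4/12) + 1.10·e^(−0.0636·10/12) = 8.5442
Current forward F = (S − I)·e^(rT) = (131.01 − 8.5442)·e^(0.0636·18/12) = 122.4658 × 1.100099 = 134.7245
Value (long) = (F − K)·e^(−rT) = (134.7245 − 148.42) × 0.909009 = -12.4493
Short position value = −(long value) = A$12.45

A$12.45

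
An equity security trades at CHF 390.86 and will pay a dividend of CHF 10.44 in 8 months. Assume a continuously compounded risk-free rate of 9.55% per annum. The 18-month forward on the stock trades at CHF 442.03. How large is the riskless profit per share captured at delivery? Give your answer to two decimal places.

PV(dividends) I = 10.44·e^(−0.0955·8/12) = 9.7960
Fair forward F* = (S − I)·e^(rT) = (390.86 − 9.7960)·e^0.143250 = 381.0640 × 1.154018 = 439.7547
Market CHF 442.03 > fair 439.7547: forward overpriced → cash-and-carry (borrow at r, buy the stock and collect the dividends, short the forward).
Profit at T = |F_mkt − F*| = |442.03 − 439.7547| = CHF 2.28 per share

CHF 2.28 per share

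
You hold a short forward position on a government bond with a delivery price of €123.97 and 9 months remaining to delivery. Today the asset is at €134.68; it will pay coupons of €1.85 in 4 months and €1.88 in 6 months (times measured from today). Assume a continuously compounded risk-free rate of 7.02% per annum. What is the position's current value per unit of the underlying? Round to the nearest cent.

-€13.45

PV(remaining coupons) I = 1.85·e^(−0.0702·4/12) + 1.88·e^(−0.0702·6/12) = 3.6224
Current forward F = (S − I)·e^(rT) = (134.68 − 3.6224)·e^(0.0702·9/12) = 131.0576 × 1.054061 = 138.1427
Value (long) = (F − K)·e^(−rT) = (138.1427 − 123.97) × 0.948712 = 13.4458
Short position value = −(long value) = -€13.45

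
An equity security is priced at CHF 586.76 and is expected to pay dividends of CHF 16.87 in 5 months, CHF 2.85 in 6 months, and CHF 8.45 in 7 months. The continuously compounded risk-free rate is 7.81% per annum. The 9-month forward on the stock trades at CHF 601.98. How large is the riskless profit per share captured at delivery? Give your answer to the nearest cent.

CHF 8.61 per share

PV(dividends) I = 16.87·e^(−0.0781·5/12) + 2.85·e^(−0.0781·6/12) + 8.45·e^(−0.0781·7/12) = 27.1444
Fair forward F* = (S − I)·e^(rT) = (586.76 − 27.1444)·e^0.058575 = 559.6156 × 1.060325 = 593.3744
Market CHF 601.98 > fair 593.3744: forward overpriced → cash-and-carry (borrow at r, buy the stock and collect the dividends, short the forward).
Profit at T = |F_mkt − F*| = |601.98 − 593.3744| = CHF 8.61 per share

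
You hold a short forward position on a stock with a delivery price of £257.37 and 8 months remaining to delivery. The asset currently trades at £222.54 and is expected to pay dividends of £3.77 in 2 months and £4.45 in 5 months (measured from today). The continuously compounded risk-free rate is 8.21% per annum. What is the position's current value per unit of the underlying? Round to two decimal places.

£29.14

PV(remaining dividends) I = 3.77·e^(−0.0821·2/12) + 4.45·e^(−0.0821·5/12) = 8.0191
Current forward F = (S − I)·e^(rT) = (222.54 − 8.0191)·e^(0.0821·8/12) = 214.5209 × 1.056259 = 226.5896
Value (long) = (F − K)·e^(−rT) = (226.5896 − 257.37) × 0.946738 = -29.1410
Short position value = −(long value) = £29.14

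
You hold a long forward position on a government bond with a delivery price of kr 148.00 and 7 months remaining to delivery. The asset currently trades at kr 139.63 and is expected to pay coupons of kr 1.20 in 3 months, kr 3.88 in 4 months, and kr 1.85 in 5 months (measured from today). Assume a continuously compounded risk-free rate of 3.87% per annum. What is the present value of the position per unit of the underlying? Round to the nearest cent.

PV(remaining coupons) I = 1.20·e^(−0.0387·3/12) + 3.88·e^(−0.0387·4/12) + 1.85·e^(−0.0387·5/12) = 6.8391
Current forward F = (S − I)·e^(rT) = (139.63 − 6.8391)·e^(0.0387·7/12) = 132.7909 × 1.022832 = 135.8228
Value (long) = (F − K)·e^(−rT) = (135.8228 − 148.00) × 0.977678 = -11.9054
Value = -kr 11.91

-kr 11.91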